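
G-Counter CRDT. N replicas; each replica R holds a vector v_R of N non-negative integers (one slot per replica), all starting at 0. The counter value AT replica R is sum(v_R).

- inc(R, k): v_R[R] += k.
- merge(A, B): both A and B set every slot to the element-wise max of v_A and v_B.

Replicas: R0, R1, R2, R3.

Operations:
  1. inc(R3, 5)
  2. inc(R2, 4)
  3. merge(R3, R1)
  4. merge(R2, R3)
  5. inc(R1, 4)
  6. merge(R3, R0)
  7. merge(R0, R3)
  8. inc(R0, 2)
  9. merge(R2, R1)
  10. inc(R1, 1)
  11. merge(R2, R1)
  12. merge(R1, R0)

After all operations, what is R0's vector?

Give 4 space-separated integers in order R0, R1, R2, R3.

Answer: 2 5 4 5

Derivation:
Op 1: inc R3 by 5 -> R3=(0,0,0,5) value=5
Op 2: inc R2 by 4 -> R2=(0,0,4,0) value=4
Op 3: merge R3<->R1 -> R3=(0,0,0,5) R1=(0,0,0,5)
Op 4: merge R2<->R3 -> R2=(0,0,4,5) R3=(0,0,4,5)
Op 5: inc R1 by 4 -> R1=(0,4,0,5) value=9
Op 6: merge R3<->R0 -> R3=(0,0,4,5) R0=(0,0,4,5)
Op 7: merge R0<->R3 -> R0=(0,0,4,5) R3=(0,0,4,5)
Op 8: inc R0 by 2 -> R0=(2,0,4,5) value=11
Op 9: merge R2<->R1 -> R2=(0,4,4,5) R1=(0,4,4,5)
Op 10: inc R1 by 1 -> R1=(0,5,4,5) value=14
Op 11: merge R2<->R1 -> R2=(0,5,4,5) R1=(0,5,4,5)
Op 12: merge R1<->R0 -> R1=(2,5,4,5) R0=(2,5,4,5)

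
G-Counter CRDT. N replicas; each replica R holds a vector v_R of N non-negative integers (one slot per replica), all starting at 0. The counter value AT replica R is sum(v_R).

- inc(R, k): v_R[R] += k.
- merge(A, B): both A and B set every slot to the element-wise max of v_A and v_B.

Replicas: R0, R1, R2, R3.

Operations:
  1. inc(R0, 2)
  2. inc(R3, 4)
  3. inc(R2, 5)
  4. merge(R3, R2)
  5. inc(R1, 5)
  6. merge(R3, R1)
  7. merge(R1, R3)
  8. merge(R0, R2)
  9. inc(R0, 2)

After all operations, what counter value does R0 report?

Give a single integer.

Answer: 13

Derivation:
Op 1: inc R0 by 2 -> R0=(2,0,0,0) value=2
Op 2: inc R3 by 4 -> R3=(0,0,0,4) value=4
Op 3: inc R2 by 5 -> R2=(0,0,5,0) value=5
Op 4: merge R3<->R2 -> R3=(0,0,5,4) R2=(0,0,5,4)
Op 5: inc R1 by 5 -> R1=(0,5,0,0) value=5
Op 6: merge R3<->R1 -> R3=(0,5,5,4) R1=(0,5,5,4)
Op 7: merge R1<->R3 -> R1=(0,5,5,4) R3=(0,5,5,4)
Op 8: merge R0<->R2 -> R0=(2,0,5,4) R2=(2,0,5,4)
Op 9: inc R0 by 2 -> R0=(4,0,5,4) value=13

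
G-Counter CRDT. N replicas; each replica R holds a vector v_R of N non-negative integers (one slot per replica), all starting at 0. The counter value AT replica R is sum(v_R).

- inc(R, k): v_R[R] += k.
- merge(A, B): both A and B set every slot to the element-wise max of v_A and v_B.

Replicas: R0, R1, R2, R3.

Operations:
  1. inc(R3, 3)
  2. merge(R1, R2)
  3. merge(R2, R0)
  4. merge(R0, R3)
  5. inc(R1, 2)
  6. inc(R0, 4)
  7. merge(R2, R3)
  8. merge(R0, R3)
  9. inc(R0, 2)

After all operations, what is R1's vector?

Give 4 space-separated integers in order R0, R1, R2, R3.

Op 1: inc R3 by 3 -> R3=(0,0,0,3) value=3
Op 2: merge R1<->R2 -> R1=(0,0,0,0) R2=(0,0,0,0)
Op 3: merge R2<->R0 -> R2=(0,0,0,0) R0=(0,0,0,0)
Op 4: merge R0<->R3 -> R0=(0,0,0,3) R3=(0,0,0,3)
Op 5: inc R1 by 2 -> R1=(0,2,0,0) value=2
Op 6: inc R0 by 4 -> R0=(4,0,0,3) value=7
Op 7: merge R2<->R3 -> R2=(0,0,0,3) R3=(0,0,0,3)
Op 8: merge R0<->R3 -> R0=(4,0,0,3) R3=(4,0,0,3)
Op 9: inc R0 by 2 -> R0=(6,0,0,3) value=9

Answer: 0 2 0 0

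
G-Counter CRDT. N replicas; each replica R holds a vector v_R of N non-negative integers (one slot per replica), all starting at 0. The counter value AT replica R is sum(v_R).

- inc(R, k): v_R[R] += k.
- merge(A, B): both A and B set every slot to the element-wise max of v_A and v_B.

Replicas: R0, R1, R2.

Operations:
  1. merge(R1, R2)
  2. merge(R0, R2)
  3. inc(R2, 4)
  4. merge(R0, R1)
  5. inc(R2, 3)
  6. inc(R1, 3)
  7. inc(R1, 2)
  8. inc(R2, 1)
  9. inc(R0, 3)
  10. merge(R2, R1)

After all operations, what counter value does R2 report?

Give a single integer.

Op 1: merge R1<->R2 -> R1=(0,0,0) R2=(0,0,0)
Op 2: merge R0<->R2 -> R0=(0,0,0) R2=(0,0,0)
Op 3: inc R2 by 4 -> R2=(0,0,4) value=4
Op 4: merge R0<->R1 -> R0=(0,0,0) R1=(0,0,0)
Op 5: inc R2 by 3 -> R2=(0,0,7) value=7
Op 6: inc R1 by 3 -> R1=(0,3,0) value=3
Op 7: inc R1 by 2 -> R1=(0,5,0) value=5
Op 8: inc R2 by 1 -> R2=(0,0,8) value=8
Op 9: inc R0 by 3 -> R0=(3,0,0) value=3
Op 10: merge R2<->R1 -> R2=(0,5,8) R1=(0,5,8)

Answer: 13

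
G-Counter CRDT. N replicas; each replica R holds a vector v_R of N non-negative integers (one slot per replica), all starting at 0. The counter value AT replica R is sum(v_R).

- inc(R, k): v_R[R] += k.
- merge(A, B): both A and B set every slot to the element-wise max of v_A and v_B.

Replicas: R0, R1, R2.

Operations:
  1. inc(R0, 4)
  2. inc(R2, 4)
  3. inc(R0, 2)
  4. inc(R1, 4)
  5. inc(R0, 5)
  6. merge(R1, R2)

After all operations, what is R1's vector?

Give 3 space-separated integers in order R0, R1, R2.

Op 1: inc R0 by 4 -> R0=(4,0,0) value=4
Op 2: inc R2 by 4 -> R2=(0,0,4) value=4
Op 3: inc R0 by 2 -> R0=(6,0,0) value=6
Op 4: inc R1 by 4 -> R1=(0,4,0) value=4
Op 5: inc R0 by 5 -> R0=(11,0,0) value=11
Op 6: merge R1<->R2 -> R1=(0,4,4) R2=(0,4,4)

Answer: 0 4 4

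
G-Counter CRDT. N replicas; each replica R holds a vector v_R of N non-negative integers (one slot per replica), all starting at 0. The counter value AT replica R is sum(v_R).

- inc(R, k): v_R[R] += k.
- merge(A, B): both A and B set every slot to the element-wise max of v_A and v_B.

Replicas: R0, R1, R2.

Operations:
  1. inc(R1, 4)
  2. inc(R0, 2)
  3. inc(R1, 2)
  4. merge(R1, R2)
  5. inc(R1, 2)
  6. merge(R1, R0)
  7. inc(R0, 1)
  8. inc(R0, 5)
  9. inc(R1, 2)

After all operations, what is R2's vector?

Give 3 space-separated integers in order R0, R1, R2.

Answer: 0 6 0

Derivation:
Op 1: inc R1 by 4 -> R1=(0,4,0) value=4
Op 2: inc R0 by 2 -> R0=(2,0,0) value=2
Op 3: inc R1 by 2 -> R1=(0,6,0) value=6
Op 4: merge R1<->R2 -> R1=(0,6,0) R2=(0,6,0)
Op 5: inc R1 by 2 -> R1=(0,8,0) value=8
Op 6: merge R1<->R0 -> R1=(2,8,0) R0=(2,8,0)
Op 7: inc R0 by 1 -> R0=(3,8,0) value=11
Op 8: inc R0 by 5 -> R0=(8,8,0) value=16
Op 9: inc R1 by 2 -> R1=(2,10,0) value=12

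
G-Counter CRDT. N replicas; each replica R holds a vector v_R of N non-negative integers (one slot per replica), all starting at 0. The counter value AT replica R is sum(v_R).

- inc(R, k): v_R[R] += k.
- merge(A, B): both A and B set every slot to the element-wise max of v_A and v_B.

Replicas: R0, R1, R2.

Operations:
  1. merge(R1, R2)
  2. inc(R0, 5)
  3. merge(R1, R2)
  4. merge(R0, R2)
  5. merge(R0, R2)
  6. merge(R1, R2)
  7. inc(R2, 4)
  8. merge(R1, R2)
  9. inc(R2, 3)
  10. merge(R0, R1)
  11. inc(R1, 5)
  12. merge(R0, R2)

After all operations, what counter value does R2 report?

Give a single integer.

Answer: 12

Derivation:
Op 1: merge R1<->R2 -> R1=(0,0,0) R2=(0,0,0)
Op 2: inc R0 by 5 -> R0=(5,0,0) value=5
Op 3: merge R1<->R2 -> R1=(0,0,0) R2=(0,0,0)
Op 4: merge R0<->R2 -> R0=(5,0,0) R2=(5,0,0)
Op 5: merge R0<->R2 -> R0=(5,0,0) R2=(5,0,0)
Op 6: merge R1<->R2 -> R1=(5,0,0) R2=(5,0,0)
Op 7: inc R2 by 4 -> R2=(5,0,4) value=9
Op 8: merge R1<->R2 -> R1=(5,0,4) R2=(5,0,4)
Op 9: inc R2 by 3 -> R2=(5,0,7) value=12
Op 10: merge R0<->R1 -> R0=(5,0,4) R1=(5,0,4)
Op 11: inc R1 by 5 -> R1=(5,5,4) value=14
Op 12: merge R0<->R2 -> R0=(5,0,7) R2=(5,0,7)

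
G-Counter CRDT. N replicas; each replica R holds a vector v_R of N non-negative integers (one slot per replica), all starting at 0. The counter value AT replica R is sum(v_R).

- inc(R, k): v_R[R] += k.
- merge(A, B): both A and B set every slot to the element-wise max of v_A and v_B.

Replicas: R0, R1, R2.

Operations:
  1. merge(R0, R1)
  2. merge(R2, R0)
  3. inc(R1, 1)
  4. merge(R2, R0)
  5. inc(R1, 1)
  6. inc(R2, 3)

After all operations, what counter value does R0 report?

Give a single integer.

Op 1: merge R0<->R1 -> R0=(0,0,0) R1=(0,0,0)
Op 2: merge R2<->R0 -> R2=(0,0,0) R0=(0,0,0)
Op 3: inc R1 by 1 -> R1=(0,1,0) value=1
Op 4: merge R2<->R0 -> R2=(0,0,0) R0=(0,0,0)
Op 5: inc R1 by 1 -> R1=(0,2,0) value=2
Op 6: inc R2 by 3 -> R2=(0,0,3) value=3

Answer: 0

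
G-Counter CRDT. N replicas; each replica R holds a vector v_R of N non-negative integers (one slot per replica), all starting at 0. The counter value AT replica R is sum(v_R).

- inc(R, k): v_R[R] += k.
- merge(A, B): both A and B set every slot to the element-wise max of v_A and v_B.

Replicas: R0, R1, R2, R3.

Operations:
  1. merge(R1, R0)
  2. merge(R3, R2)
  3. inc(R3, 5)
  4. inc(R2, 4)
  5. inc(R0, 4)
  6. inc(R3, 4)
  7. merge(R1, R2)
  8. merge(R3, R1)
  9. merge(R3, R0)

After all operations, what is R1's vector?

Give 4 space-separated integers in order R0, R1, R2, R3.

Answer: 0 0 4 9

Derivation:
Op 1: merge R1<->R0 -> R1=(0,0,0,0) R0=(0,0,0,0)
Op 2: merge R3<->R2 -> R3=(0,0,0,0) R2=(0,0,0,0)
Op 3: inc R3 by 5 -> R3=(0,0,0,5) value=5
Op 4: inc R2 by 4 -> R2=(0,0,4,0) value=4
Op 5: inc R0 by 4 -> R0=(4,0,0,0) value=4
Op 6: inc R3 by 4 -> R3=(0,0,0,9) value=9
Op 7: merge R1<->R2 -> R1=(0,0,4,0) R2=(0,0,4,0)
Op 8: merge R3<->R1 -> R3=(0,0,4,9) R1=(0,0,4,9)
Op 9: merge R3<->R0 -> R3=(4,0,4,9) R0=(4,0,4,9)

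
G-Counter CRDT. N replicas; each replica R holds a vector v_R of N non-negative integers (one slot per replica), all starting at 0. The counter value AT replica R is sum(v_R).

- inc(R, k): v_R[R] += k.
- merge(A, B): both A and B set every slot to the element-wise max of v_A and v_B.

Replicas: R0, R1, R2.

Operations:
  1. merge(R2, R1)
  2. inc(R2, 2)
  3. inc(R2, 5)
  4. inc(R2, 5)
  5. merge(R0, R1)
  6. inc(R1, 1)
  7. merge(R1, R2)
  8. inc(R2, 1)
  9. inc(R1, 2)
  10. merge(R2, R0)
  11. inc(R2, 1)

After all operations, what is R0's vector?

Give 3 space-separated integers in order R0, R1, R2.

Op 1: merge R2<->R1 -> R2=(0,0,0) R1=(0,0,0)
Op 2: inc R2 by 2 -> R2=(0,0,2) value=2
Op 3: inc R2 by 5 -> R2=(0,0,7) value=7
Op 4: inc R2 by 5 -> R2=(0,0,12) value=12
Op 5: merge R0<->R1 -> R0=(0,0,0) R1=(0,0,0)
Op 6: inc R1 by 1 -> R1=(0,1,0) value=1
Op 7: merge R1<->R2 -> R1=(0,1,12) R2=(0,1,12)
Op 8: inc R2 by 1 -> R2=(0,1,13) value=14
Op 9: inc R1 by 2 -> R1=(0,3,12) value=15
Op 10: merge R2<->R0 -> R2=(0,1,13) R0=(0,1,13)
Op 11: inc R2 by 1 -> R2=(0,1,14) value=15

Answer: 0 1 13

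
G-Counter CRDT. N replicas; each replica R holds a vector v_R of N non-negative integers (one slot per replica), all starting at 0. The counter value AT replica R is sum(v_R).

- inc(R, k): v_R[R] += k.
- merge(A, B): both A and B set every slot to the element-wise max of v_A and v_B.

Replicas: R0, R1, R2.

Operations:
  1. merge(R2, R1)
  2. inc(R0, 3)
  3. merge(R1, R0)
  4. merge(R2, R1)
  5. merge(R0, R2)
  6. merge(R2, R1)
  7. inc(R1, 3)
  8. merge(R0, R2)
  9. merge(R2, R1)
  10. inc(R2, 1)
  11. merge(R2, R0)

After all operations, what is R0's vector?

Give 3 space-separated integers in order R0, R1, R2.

Op 1: merge R2<->R1 -> R2=(0,0,0) R1=(0,0,0)
Op 2: inc R0 by 3 -> R0=(3,0,0) value=3
Op 3: merge R1<->R0 -> R1=(3,0,0) R0=(3,0,0)
Op 4: merge R2<->R1 -> R2=(3,0,0) R1=(3,0,0)
Op 5: merge R0<->R2 -> R0=(3,0,0) R2=(3,0,0)
Op 6: merge R2<->R1 -> R2=(3,0,0) R1=(3,0,0)
Op 7: inc R1 by 3 -> R1=(3,3,0) value=6
Op 8: merge R0<->R2 -> R0=(3,0,0) R2=(3,0,0)
Op 9: merge R2<->R1 -> R2=(3,3,0) R1=(3,3,0)
Op 10: inc R2 by 1 -> R2=(3,3,1) value=7
Op 11: merge R2<->R0 -> R2=(3,3,1) R0=(3,3,1)

Answer: 3 3 1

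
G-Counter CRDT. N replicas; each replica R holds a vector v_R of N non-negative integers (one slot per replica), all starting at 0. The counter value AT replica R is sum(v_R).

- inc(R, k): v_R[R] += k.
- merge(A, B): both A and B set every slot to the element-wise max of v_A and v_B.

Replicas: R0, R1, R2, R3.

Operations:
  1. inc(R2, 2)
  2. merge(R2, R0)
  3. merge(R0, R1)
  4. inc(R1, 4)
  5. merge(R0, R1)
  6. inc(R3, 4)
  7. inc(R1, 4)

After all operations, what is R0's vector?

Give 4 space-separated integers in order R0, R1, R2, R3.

Answer: 0 4 2 0

Derivation:
Op 1: inc R2 by 2 -> R2=(0,0,2,0) value=2
Op 2: merge R2<->R0 -> R2=(0,0,2,0) R0=(0,0,2,0)
Op 3: merge R0<->R1 -> R0=(0,0,2,0) R1=(0,0,2,0)
Op 4: inc R1 by 4 -> R1=(0,4,2,0) value=6
Op 5: merge R0<->R1 -> R0=(0,4,2,0) R1=(0,4,2,0)
Op 6: inc R3 by 4 -> R3=(0,0,0,4) value=4
Op 7: inc R1 by 4 -> R1=(0,8,2,0) value=10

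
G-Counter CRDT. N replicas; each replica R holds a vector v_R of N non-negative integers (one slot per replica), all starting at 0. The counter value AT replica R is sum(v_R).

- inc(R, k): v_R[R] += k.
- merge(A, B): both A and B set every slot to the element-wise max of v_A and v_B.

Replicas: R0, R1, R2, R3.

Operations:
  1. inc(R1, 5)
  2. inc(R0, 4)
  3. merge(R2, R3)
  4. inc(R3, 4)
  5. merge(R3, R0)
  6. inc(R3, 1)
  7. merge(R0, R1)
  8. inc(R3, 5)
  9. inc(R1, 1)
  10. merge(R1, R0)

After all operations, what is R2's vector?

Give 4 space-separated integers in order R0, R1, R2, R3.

Op 1: inc R1 by 5 -> R1=(0,5,0,0) value=5
Op 2: inc R0 by 4 -> R0=(4,0,0,0) value=4
Op 3: merge R2<->R3 -> R2=(0,0,0,0) R3=(0,0,0,0)
Op 4: inc R3 by 4 -> R3=(0,0,0,4) value=4
Op 5: merge R3<->R0 -> R3=(4,0,0,4) R0=(4,0,0,4)
Op 6: inc R3 by 1 -> R3=(4,0,0,5) value=9
Op 7: merge R0<->R1 -> R0=(4,5,0,4) R1=(4,5,0,4)
Op 8: inc R3 by 5 -> R3=(4,0,0,10) value=14
Op 9: inc R1 by 1 -> R1=(4,6,0,4) value=14
Op 10: merge R1<->R0 -> R1=(4,6,0,4) R0=(4,6,0,4)

Answer: 0 0 0 0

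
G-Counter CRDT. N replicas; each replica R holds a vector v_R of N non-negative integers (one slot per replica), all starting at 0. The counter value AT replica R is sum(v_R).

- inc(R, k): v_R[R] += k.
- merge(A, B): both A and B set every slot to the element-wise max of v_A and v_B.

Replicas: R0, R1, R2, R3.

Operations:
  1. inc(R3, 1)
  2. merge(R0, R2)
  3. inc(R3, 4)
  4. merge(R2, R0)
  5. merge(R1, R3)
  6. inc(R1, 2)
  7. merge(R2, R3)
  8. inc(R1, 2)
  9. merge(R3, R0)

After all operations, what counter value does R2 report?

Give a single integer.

Answer: 5

Derivation:
Op 1: inc R3 by 1 -> R3=(0,0,0,1) value=1
Op 2: merge R0<->R2 -> R0=(0,0,0,0) R2=(0,0,0,0)
Op 3: inc R3 by 4 -> R3=(0,0,0,5) value=5
Op 4: merge R2<->R0 -> R2=(0,0,0,0) R0=(0,0,0,0)
Op 5: merge R1<->R3 -> R1=(0,0,0,5) R3=(0,0,0,5)
Op 6: inc R1 by 2 -> R1=(0,2,0,5) value=7
Op 7: merge R2<->R3 -> R2=(0,0,0,5) R3=(0,0,0,5)
Op 8: inc R1 by 2 -> R1=(0,4,0,5) value=9
Op 9: merge R3<->R0 -> R3=(0,0,0,5) R0=(0,0,0,5)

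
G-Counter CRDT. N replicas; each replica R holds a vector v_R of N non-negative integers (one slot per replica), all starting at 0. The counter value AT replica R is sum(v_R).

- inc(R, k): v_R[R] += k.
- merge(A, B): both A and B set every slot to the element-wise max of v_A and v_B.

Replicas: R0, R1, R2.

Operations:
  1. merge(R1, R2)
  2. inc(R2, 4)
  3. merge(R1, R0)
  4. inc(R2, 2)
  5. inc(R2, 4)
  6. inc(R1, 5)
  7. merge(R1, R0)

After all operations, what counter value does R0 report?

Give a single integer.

Op 1: merge R1<->R2 -> R1=(0,0,0) R2=(0,0,0)
Op 2: inc R2 by 4 -> R2=(0,0,4) value=4
Op 3: merge R1<->R0 -> R1=(0,0,0) R0=(0,0,0)
Op 4: inc R2 by 2 -> R2=(0,0,6) value=6
Op 5: inc R2 by 4 -> R2=(0,0,10) value=10
Op 6: inc R1 by 5 -> R1=(0,5,0) value=5
Op 7: merge R1<->R0 -> R1=(0,5,0) R0=(0,5,0)

Answer: 5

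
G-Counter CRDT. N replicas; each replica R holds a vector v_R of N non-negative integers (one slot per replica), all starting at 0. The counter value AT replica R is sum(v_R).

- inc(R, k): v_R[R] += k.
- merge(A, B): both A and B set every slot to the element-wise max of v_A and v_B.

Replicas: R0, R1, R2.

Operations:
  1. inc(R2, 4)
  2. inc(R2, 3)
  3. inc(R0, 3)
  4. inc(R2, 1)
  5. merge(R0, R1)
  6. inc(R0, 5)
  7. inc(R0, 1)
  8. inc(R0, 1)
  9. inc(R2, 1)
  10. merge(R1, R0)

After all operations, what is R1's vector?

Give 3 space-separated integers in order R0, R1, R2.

Op 1: inc R2 by 4 -> R2=(0,0,4) value=4
Op 2: inc R2 by 3 -> R2=(0,0,7) value=7
Op 3: inc R0 by 3 -> R0=(3,0,0) value=3
Op 4: inc R2 by 1 -> R2=(0,0,8) value=8
Op 5: merge R0<->R1 -> R0=(3,0,0) R1=(3,0,0)
Op 6: inc R0 by 5 -> R0=(8,0,0) value=8
Op 7: inc R0 by 1 -> R0=(9,0,0) value=9
Op 8: inc R0 by 1 -> R0=(10,0,0) value=10
Op 9: inc R2 by 1 -> R2=(0,0,9) value=9
Op 10: merge R1<->R0 -> R1=(10,0,0) R0=(10,0,0)

Answer: 10 0 0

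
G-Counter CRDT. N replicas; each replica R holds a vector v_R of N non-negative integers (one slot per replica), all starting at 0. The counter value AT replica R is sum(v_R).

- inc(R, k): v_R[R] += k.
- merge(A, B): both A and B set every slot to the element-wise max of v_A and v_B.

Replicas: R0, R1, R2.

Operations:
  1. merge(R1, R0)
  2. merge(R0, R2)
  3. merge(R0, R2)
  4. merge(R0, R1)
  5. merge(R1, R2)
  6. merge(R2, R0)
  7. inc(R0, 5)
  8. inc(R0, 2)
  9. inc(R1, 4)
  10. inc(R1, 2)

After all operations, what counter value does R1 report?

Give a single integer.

Answer: 6

Derivation:
Op 1: merge R1<->R0 -> R1=(0,0,0) R0=(0,0,0)
Op 2: merge R0<->R2 -> R0=(0,0,0) R2=(0,0,0)
Op 3: merge R0<->R2 -> R0=(0,0,0) R2=(0,0,0)
Op 4: merge R0<->R1 -> R0=(0,0,0) R1=(0,0,0)
Op 5: merge R1<->R2 -> R1=(0,0,0) R2=(0,0,0)
Op 6: merge R2<->R0 -> R2=(0,0,0) R0=(0,0,0)
Op 7: inc R0 by 5 -> R0=(5,0,0) value=5
Op 8: inc R0 by 2 -> R0=(7,0,0) value=7
Op 9: inc R1 by 4 -> R1=(0,4,0) value=4
Op 10: inc R1 by 2 -> R1=(0,6,0) value=6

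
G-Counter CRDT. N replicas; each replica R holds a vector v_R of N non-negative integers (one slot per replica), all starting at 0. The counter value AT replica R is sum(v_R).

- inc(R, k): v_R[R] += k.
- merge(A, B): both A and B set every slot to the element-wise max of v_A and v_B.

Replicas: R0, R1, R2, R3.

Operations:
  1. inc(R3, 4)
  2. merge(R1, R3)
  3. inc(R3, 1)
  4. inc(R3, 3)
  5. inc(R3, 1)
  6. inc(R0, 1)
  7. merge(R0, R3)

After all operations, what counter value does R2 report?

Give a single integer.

Op 1: inc R3 by 4 -> R3=(0,0,0,4) value=4
Op 2: merge R1<->R3 -> R1=(0,0,0,4) R3=(0,0,0,4)
Op 3: inc R3 by 1 -> R3=(0,0,0,5) value=5
Op 4: inc R3 by 3 -> R3=(0,0,0,8) value=8
Op 5: inc R3 by 1 -> R3=(0,0,0,9) value=9
Op 6: inc R0 by 1 -> R0=(1,0,0,0) value=1
Op 7: merge R0<->R3 -> R0=(1,0,0,9) R3=(1,0,0,9)

Answer: 0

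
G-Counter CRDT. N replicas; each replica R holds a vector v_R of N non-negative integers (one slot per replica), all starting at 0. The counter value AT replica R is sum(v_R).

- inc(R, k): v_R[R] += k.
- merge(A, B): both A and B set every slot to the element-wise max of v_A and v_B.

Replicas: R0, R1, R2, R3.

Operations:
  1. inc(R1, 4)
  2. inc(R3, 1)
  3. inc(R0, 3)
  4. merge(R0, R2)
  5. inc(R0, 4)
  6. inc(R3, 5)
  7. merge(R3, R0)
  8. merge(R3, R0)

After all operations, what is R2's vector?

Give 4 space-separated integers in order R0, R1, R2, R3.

Op 1: inc R1 by 4 -> R1=(0,4,0,0) value=4
Op 2: inc R3 by 1 -> R3=(0,0,0,1) value=1
Op 3: inc R0 by 3 -> R0=(3,0,0,0) value=3
Op 4: merge R0<->R2 -> R0=(3,0,0,0) R2=(3,0,0,0)
Op 5: inc R0 by 4 -> R0=(7,0,0,0) value=7
Op 6: inc R3 by 5 -> R3=(0,0,0,6) value=6
Op 7: merge R3<->R0 -> R3=(7,0,0,6) R0=(7,0,0,6)
Op 8: merge R3<->R0 -> R3=(7,0,0,6) R0=(7,0,0,6)

Answer: 3 0 0 0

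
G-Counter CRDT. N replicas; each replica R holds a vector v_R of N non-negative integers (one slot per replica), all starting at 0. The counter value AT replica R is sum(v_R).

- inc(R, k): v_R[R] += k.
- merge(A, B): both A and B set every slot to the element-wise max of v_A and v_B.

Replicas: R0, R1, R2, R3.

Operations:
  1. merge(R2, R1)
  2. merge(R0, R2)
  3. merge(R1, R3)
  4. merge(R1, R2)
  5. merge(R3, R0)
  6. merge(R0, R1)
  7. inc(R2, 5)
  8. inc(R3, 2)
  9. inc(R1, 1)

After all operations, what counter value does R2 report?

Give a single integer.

Op 1: merge R2<->R1 -> R2=(0,0,0,0) R1=(0,0,0,0)
Op 2: merge R0<->R2 -> R0=(0,0,0,0) R2=(0,0,0,0)
Op 3: merge R1<->R3 -> R1=(0,0,0,0) R3=(0,0,0,0)
Op 4: merge R1<->R2 -> R1=(0,0,0,0) R2=(0,0,0,0)
Op 5: merge R3<->R0 -> R3=(0,0,0,0) R0=(0,0,0,0)
Op 6: merge R0<->R1 -> R0=(0,0,0,0) R1=(0,0,0,0)
Op 7: inc R2 by 5 -> R2=(0,0,5,0) value=5
Op 8: inc R3 by 2 -> R3=(0,0,0,2) value=2
Op 9: inc R1 by 1 -> R1=(0,1,0,0) value=1

Answer: 5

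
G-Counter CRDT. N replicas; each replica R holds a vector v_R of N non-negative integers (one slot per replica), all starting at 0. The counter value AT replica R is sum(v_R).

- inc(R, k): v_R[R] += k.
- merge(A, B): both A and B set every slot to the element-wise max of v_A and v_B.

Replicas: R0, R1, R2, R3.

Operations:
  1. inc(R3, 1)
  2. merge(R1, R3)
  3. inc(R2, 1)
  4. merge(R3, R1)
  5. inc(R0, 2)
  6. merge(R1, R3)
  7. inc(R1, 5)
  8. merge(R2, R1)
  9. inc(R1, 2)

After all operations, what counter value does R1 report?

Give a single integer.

Op 1: inc R3 by 1 -> R3=(0,0,0,1) value=1
Op 2: merge R1<->R3 -> R1=(0,0,0,1) R3=(0,0,0,1)
Op 3: inc R2 by 1 -> R2=(0,0,1,0) value=1
Op 4: merge R3<->R1 -> R3=(0,0,0,1) R1=(0,0,0,1)
Op 5: inc R0 by 2 -> R0=(2,0,0,0) value=2
Op 6: merge R1<->R3 -> R1=(0,0,0,1) R3=(0,0,0,1)
Op 7: inc R1 by 5 -> R1=(0,5,0,1) value=6
Op 8: merge R2<->R1 -> R2=(0,5,1,1) R1=(0,5,1,1)
Op 9: inc R1 by 2 -> R1=(0,7,1,1) value=9

Answer: 9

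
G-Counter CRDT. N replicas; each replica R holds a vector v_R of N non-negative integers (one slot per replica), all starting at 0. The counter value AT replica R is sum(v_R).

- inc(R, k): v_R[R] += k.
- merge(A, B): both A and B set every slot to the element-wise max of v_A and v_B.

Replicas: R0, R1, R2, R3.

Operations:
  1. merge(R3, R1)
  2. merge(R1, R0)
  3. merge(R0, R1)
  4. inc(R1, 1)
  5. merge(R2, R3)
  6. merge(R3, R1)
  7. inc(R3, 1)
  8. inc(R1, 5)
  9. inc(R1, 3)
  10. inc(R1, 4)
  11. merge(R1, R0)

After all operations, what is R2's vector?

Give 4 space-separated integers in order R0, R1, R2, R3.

Op 1: merge R3<->R1 -> R3=(0,0,0,0) R1=(0,0,0,0)
Op 2: merge R1<->R0 -> R1=(0,0,0,0) R0=(0,0,0,0)
Op 3: merge R0<->R1 -> R0=(0,0,0,0) R1=(0,0,0,0)
Op 4: inc R1 by 1 -> R1=(0,1,0,0) value=1
Op 5: merge R2<->R3 -> R2=(0,0,0,0) R3=(0,0,0,0)
Op 6: merge R3<->R1 -> R3=(0,1,0,0) R1=(0,1,0,0)
Op 7: inc R3 by 1 -> R3=(0,1,0,1) value=2
Op 8: inc R1 by 5 -> R1=(0,6,0,0) value=6
Op 9: inc R1 by 3 -> R1=(0,9,0,0) value=9
Op 10: inc R1 by 4 -> R1=(0,13,0,0) value=13
Op 11: merge R1<->R0 -> R1=(0,13,0,0) R0=(0,13,0,0)

Answer: 0 0 0 0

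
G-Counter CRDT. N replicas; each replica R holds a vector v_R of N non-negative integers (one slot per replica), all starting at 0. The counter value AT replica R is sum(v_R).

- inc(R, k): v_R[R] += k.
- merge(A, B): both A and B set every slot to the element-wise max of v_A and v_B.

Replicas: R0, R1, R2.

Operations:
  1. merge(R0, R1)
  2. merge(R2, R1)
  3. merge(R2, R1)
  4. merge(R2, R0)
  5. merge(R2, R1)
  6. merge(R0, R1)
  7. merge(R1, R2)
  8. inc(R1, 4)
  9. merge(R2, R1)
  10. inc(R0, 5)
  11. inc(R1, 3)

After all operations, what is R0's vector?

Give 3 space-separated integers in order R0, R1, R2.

Op 1: merge R0<->R1 -> R0=(0,0,0) R1=(0,0,0)
Op 2: merge R2<->R1 -> R2=(0,0,0) R1=(0,0,0)
Op 3: merge R2<->R1 -> R2=(0,0,0) R1=(0,0,0)
Op 4: merge R2<->R0 -> R2=(0,0,0) R0=(0,0,0)
Op 5: merge R2<->R1 -> R2=(0,0,0) R1=(0,0,0)
Op 6: merge R0<->R1 -> R0=(0,0,0) R1=(0,0,0)
Op 7: merge R1<->R2 -> R1=(0,0,0) R2=(0,0,0)
Op 8: inc R1 by 4 -> R1=(0,4,0) value=4
Op 9: merge R2<->R1 -> R2=(0,4,0) R1=(0,4,0)
Op 10: inc R0 by 5 -> R0=(5,0,0) value=5
Op 11: inc R1 by 3 -> R1=(0,7,0) value=7

Answer: 5 0 0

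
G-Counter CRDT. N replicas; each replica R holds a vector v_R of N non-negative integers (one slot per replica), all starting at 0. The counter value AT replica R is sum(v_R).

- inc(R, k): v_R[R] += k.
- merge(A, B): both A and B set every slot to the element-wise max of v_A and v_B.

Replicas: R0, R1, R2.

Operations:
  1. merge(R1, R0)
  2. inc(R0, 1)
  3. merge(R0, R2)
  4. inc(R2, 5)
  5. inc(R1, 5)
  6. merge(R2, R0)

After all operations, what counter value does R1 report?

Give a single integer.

Op 1: merge R1<->R0 -> R1=(0,0,0) R0=(0,0,0)
Op 2: inc R0 by 1 -> R0=(1,0,0) value=1
Op 3: merge R0<->R2 -> R0=(1,0,0) R2=(1,0,0)
Op 4: inc R2 by 5 -> R2=(1,0,5) value=6
Op 5: inc R1 by 5 -> R1=(0,5,0) value=5
Op 6: merge R2<->R0 -> R2=(1,0,5) R0=(1,0,5)

Answer: 5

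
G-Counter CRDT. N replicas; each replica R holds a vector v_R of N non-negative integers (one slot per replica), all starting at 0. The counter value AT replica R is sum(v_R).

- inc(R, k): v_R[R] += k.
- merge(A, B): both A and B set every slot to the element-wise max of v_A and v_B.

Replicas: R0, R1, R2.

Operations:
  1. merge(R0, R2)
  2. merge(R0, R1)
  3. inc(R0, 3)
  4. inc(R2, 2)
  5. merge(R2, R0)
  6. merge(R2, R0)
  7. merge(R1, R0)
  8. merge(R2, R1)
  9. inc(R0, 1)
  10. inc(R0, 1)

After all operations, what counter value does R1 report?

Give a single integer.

Op 1: merge R0<->R2 -> R0=(0,0,0) R2=(0,0,0)
Op 2: merge R0<->R1 -> R0=(0,0,0) R1=(0,0,0)
Op 3: inc R0 by 3 -> R0=(3,0,0) value=3
Op 4: inc R2 by 2 -> R2=(0,0,2) value=2
Op 5: merge R2<->R0 -> R2=(3,0,2) R0=(3,0,2)
Op 6: merge R2<->R0 -> R2=(3,0,2) R0=(3,0,2)
Op 7: merge R1<->R0 -> R1=(3,0,2) R0=(3,0,2)
Op 8: merge R2<->R1 -> R2=(3,0,2) R1=(3,0,2)
Op 9: inc R0 by 1 -> R0=(4,0,2) value=6
Op 10: inc R0 by 1 -> R0=(5,0,2) value=7

Answer: 5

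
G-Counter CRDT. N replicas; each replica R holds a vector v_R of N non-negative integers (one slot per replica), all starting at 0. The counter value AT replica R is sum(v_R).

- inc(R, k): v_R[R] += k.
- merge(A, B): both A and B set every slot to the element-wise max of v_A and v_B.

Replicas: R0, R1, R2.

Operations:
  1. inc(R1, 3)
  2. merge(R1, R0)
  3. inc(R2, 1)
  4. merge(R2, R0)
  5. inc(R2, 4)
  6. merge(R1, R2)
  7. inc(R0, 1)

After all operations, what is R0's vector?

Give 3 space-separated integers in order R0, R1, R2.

Answer: 1 3 1

Derivation:
Op 1: inc R1 by 3 -> R1=(0,3,0) value=3
Op 2: merge R1<->R0 -> R1=(0,3,0) R0=(0,3,0)
Op 3: inc R2 by 1 -> R2=(0,0,1) value=1
Op 4: merge R2<->R0 -> R2=(0,3,1) R0=(0,3,1)
Op 5: inc R2 by 4 -> R2=(0,3,5) value=8
Op 6: merge R1<->R2 -> R1=(0,3,5) R2=(0,3,5)
Op 7: inc R0 by 1 -> R0=(1,3,1) value=5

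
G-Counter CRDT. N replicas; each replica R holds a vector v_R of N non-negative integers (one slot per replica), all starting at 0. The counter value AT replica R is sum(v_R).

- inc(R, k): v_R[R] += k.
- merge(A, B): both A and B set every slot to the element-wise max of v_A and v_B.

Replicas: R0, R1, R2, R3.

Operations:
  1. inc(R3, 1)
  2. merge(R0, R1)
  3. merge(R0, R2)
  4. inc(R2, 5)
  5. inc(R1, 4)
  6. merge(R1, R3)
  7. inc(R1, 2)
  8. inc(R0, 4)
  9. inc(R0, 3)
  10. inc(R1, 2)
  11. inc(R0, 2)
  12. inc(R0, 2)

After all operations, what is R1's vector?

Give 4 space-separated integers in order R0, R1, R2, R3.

Answer: 0 8 0 1

Derivation:
Op 1: inc R3 by 1 -> R3=(0,0,0,1) value=1
Op 2: merge R0<->R1 -> R0=(0,0,0,0) R1=(0,0,0,0)
Op 3: merge R0<->R2 -> R0=(0,0,0,0) R2=(0,0,0,0)
Op 4: inc R2 by 5 -> R2=(0,0,5,0) value=5
Op 5: inc R1 by 4 -> R1=(0,4,0,0) value=4
Op 6: merge R1<->R3 -> R1=(0,4,0,1) R3=(0,4,0,1)
Op 7: inc R1 by 2 -> R1=(0,6,0,1) value=7
Op 8: inc R0 by 4 -> R0=(4,0,0,0) value=4
Op 9: inc R0 by 3 -> R0=(7,0,0,0) value=7
Op 10: inc R1 by 2 -> R1=(0,8,0,1) value=9
Op 11: inc R0 by 2 -> R0=(9,0,0,0) value=9
Op 12: inc R0 by 2 -> R0=(11,0,0,0) value=11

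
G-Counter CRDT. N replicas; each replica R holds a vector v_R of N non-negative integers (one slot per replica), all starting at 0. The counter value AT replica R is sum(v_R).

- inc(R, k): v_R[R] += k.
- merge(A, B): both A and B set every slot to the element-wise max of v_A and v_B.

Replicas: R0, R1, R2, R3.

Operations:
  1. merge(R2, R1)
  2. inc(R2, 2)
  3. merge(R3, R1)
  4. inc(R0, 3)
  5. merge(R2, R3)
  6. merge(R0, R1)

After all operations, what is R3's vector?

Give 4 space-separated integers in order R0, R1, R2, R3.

Op 1: merge R2<->R1 -> R2=(0,0,0,0) R1=(0,0,0,0)
Op 2: inc R2 by 2 -> R2=(0,0,2,0) value=2
Op 3: merge R3<->R1 -> R3=(0,0,0,0) R1=(0,0,0,0)
Op 4: inc R0 by 3 -> R0=(3,0,0,0) value=3
Op 5: merge R2<->R3 -> R2=(0,0,2,0) R3=(0,0,2,0)
Op 6: merge R0<->R1 -> R0=(3,0,0,0) R1=(3,0,0,0)

Answer: 0 0 2 0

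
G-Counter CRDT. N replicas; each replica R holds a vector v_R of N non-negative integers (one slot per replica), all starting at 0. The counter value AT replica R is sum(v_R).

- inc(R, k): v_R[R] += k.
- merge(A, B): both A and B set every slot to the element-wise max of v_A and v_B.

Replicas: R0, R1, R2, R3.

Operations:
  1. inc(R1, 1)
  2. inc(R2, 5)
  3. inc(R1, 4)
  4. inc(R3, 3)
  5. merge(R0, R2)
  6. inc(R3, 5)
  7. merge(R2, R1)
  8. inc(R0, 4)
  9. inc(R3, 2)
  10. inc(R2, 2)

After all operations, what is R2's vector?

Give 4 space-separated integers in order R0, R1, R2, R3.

Answer: 0 5 7 0

Derivation:
Op 1: inc R1 by 1 -> R1=(0,1,0,0) value=1
Op 2: inc R2 by 5 -> R2=(0,0,5,0) value=5
Op 3: inc R1 by 4 -> R1=(0,5,0,0) value=5
Op 4: inc R3 by 3 -> R3=(0,0,0,3) value=3
Op 5: merge R0<->R2 -> R0=(0,0,5,0) R2=(0,0,5,0)
Op 6: inc R3 by 5 -> R3=(0,0,0,8) value=8
Op 7: merge R2<->R1 -> R2=(0,5,5,0) R1=(0,5,5,0)
Op 8: inc R0 by 4 -> R0=(4,0,5,0) value=9
Op 9: inc R3 by 2 -> R3=(0,0,0,10) value=10
Op 10: inc R2 by 2 -> R2=(0,5,7,0) value=12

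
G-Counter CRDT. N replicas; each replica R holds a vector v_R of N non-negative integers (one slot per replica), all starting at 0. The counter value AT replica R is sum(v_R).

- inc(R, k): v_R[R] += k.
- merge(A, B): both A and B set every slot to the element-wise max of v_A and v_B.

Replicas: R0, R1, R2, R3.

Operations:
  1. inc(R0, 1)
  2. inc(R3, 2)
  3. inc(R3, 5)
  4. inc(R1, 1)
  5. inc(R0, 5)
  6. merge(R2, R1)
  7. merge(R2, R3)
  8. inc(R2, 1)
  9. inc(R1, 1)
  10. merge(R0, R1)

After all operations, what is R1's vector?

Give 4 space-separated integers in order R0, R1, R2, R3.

Op 1: inc R0 by 1 -> R0=(1,0,0,0) value=1
Op 2: inc R3 by 2 -> R3=(0,0,0,2) value=2
Op 3: inc R3 by 5 -> R3=(0,0,0,7) value=7
Op 4: inc R1 by 1 -> R1=(0,1,0,0) value=1
Op 5: inc R0 by 5 -> R0=(6,0,0,0) value=6
Op 6: merge R2<->R1 -> R2=(0,1,0,0) R1=(0,1,0,0)
Op 7: merge R2<->R3 -> R2=(0,1,0,7) R3=(0,1,0,7)
Op 8: inc R2 by 1 -> R2=(0,1,1,7) value=9
Op 9: inc R1 by 1 -> R1=(0,2,0,0) value=2
Op 10: merge R0<->R1 -> R0=(6,2,0,0) R1=(6,2,0,0)

Answer: 6 2 0 0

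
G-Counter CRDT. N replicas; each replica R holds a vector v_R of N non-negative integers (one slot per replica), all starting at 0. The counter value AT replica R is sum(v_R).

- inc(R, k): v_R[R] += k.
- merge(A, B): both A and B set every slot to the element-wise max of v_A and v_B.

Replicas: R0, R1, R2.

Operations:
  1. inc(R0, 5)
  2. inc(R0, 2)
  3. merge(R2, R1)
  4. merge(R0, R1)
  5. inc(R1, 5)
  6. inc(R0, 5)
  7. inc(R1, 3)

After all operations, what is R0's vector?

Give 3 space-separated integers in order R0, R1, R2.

Op 1: inc R0 by 5 -> R0=(5,0,0) value=5
Op 2: inc R0 by 2 -> R0=(7,0,0) value=7
Op 3: merge R2<->R1 -> R2=(0,0,0) R1=(0,0,0)
Op 4: merge R0<->R1 -> R0=(7,0,0) R1=(7,0,0)
Op 5: inc R1 by 5 -> R1=(7,5,0) value=12
Op 6: inc R0 by 5 -> R0=(12,0,0) value=12
Op 7: inc R1 by 3 -> R1=(7,8,0) value=15

Answer: 12 0 0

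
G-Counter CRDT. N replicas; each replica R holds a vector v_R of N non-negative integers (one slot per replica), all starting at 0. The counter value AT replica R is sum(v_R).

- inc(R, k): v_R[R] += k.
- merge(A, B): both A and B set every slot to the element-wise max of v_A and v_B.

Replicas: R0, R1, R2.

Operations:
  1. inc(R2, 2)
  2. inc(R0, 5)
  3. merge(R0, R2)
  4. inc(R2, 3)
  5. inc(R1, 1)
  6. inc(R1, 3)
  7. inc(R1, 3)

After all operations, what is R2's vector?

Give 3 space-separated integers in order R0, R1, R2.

Op 1: inc R2 by 2 -> R2=(0,0,2) value=2
Op 2: inc R0 by 5 -> R0=(5,0,0) value=5
Op 3: merge R0<->R2 -> R0=(5,0,2) R2=(5,0,2)
Op 4: inc R2 by 3 -> R2=(5,0,5) value=10
Op 5: inc R1 by 1 -> R1=(0,1,0) value=1
Op 6: inc R1 by 3 -> R1=(0,4,0) value=4
Op 7: inc R1 by 3 -> R1=(0,7,0) value=7

Answer: 5 0 5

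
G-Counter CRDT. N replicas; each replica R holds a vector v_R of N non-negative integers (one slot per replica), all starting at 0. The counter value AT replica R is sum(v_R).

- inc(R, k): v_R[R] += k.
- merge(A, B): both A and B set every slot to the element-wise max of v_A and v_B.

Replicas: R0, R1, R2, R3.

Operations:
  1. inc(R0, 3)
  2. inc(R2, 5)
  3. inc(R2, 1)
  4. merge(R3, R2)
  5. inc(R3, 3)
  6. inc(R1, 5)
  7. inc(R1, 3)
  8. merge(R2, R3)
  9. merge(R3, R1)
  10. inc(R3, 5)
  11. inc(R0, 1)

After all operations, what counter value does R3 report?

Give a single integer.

Op 1: inc R0 by 3 -> R0=(3,0,0,0) value=3
Op 2: inc R2 by 5 -> R2=(0,0,5,0) value=5
Op 3: inc R2 by 1 -> R2=(0,0,6,0) value=6
Op 4: merge R3<->R2 -> R3=(0,0,6,0) R2=(0,0,6,0)
Op 5: inc R3 by 3 -> R3=(0,0,6,3) value=9
Op 6: inc R1 by 5 -> R1=(0,5,0,0) value=5
Op 7: inc R1 by 3 -> R1=(0,8,0,0) value=8
Op 8: merge R2<->R3 -> R2=(0,0,6,3) R3=(0,0,6,3)
Op 9: merge R3<->R1 -> R3=(0,8,6,3) R1=(0,8,6,3)
Op 10: inc R3 by 5 -> R3=(0,8,6,8) value=22
Op 11: inc R0 by 1 -> R0=(4,0,0,0) value=4

Answer: 22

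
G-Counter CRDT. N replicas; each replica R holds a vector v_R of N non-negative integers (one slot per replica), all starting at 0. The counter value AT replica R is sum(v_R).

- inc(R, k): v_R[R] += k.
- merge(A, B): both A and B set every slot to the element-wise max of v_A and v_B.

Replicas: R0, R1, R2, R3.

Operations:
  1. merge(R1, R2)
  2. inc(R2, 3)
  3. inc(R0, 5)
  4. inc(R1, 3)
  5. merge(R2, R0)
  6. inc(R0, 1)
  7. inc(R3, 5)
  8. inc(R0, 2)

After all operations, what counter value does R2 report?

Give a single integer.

Op 1: merge R1<->R2 -> R1=(0,0,0,0) R2=(0,0,0,0)
Op 2: inc R2 by 3 -> R2=(0,0,3,0) value=3
Op 3: inc R0 by 5 -> R0=(5,0,0,0) value=5
Op 4: inc R1 by 3 -> R1=(0,3,0,0) value=3
Op 5: merge R2<->R0 -> R2=(5,0,3,0) R0=(5,0,3,0)
Op 6: inc R0 by 1 -> R0=(6,0,3,0) value=9
Op 7: inc R3 by 5 -> R3=(0,0,0,5) value=5
Op 8: inc R0 by 2 -> R0=(8,0,3,0) value=11

Answer: 8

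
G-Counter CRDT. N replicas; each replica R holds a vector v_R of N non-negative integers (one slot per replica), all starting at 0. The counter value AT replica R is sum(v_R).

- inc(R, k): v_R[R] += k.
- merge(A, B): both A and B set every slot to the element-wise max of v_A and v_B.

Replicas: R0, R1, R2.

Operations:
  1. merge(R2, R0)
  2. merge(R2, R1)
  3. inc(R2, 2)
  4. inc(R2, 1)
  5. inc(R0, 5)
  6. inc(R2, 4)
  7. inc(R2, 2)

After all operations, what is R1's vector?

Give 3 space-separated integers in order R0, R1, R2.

Answer: 0 0 0

Derivation:
Op 1: merge R2<->R0 -> R2=(0,0,0) R0=(0,0,0)
Op 2: merge R2<->R1 -> R2=(0,0,0) R1=(0,0,0)
Op 3: inc R2 by 2 -> R2=(0,0,2) value=2
Op 4: inc R2 by 1 -> R2=(0,0,3) value=3
Op 5: inc R0 by 5 -> R0=(5,0,0) value=5
Op 6: inc R2 by 4 -> R2=(0,0,7) value=7
Op 7: inc R2 by 2 -> R2=(0,0,9) value=9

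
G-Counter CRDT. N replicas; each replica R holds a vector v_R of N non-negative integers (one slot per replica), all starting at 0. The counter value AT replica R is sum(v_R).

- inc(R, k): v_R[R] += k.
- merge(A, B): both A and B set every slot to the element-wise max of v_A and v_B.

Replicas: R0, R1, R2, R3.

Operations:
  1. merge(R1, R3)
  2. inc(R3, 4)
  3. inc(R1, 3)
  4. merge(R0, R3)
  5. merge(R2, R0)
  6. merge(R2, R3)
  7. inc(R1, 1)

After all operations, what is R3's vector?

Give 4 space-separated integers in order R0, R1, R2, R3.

Answer: 0 0 0 4

Derivation:
Op 1: merge R1<->R3 -> R1=(0,0,0,0) R3=(0,0,0,0)
Op 2: inc R3 by 4 -> R3=(0,0,0,4) value=4
Op 3: inc R1 by 3 -> R1=(0,3,0,0) value=3
Op 4: merge R0<->R3 -> R0=(0,0,0,4) R3=(0,0,0,4)
Op 5: merge R2<->R0 -> R2=(0,0,0,4) R0=(0,0,0,4)
Op 6: merge R2<->R3 -> R2=(0,0,0,4) R3=(0,0,0,4)
Op 7: inc R1 by 1 -> R1=(0,4,0,0) value=4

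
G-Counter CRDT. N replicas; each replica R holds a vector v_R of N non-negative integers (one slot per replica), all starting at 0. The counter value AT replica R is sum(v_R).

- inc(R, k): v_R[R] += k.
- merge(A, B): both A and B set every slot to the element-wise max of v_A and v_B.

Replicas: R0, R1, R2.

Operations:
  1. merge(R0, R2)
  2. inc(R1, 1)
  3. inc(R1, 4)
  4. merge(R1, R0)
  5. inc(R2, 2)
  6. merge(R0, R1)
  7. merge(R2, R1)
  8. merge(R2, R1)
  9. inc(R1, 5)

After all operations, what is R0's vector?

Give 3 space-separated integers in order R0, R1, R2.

Answer: 0 5 0

Derivation:
Op 1: merge R0<->R2 -> R0=(0,0,0) R2=(0,0,0)
Op 2: inc R1 by 1 -> R1=(0,1,0) value=1
Op 3: inc R1 by 4 -> R1=(0,5,0) value=5
Op 4: merge R1<->R0 -> R1=(0,5,0) R0=(0,5,0)
Op 5: inc R2 by 2 -> R2=(0,0,2) value=2
Op 6: merge R0<->R1 -> R0=(0,5,0) R1=(0,5,0)
Op 7: merge R2<->R1 -> R2=(0,5,2) R1=(0,5,2)
Op 8: merge R2<->R1 -> R2=(0,5,2) R1=(0,5,2)
Op 9: inc R1 by 5 -> R1=(0,10,2) value=12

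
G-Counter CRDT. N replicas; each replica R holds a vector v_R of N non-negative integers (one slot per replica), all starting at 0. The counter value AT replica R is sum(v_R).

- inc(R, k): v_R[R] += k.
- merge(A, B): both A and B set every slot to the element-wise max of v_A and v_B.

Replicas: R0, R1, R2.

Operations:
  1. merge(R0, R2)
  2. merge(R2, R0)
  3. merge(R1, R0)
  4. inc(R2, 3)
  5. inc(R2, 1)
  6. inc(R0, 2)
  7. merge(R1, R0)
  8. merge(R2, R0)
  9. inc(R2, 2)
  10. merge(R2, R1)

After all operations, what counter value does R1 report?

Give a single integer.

Answer: 8

Derivation:
Op 1: merge R0<->R2 -> R0=(0,0,0) R2=(0,0,0)
Op 2: merge R2<->R0 -> R2=(0,0,0) R0=(0,0,0)
Op 3: merge R1<->R0 -> R1=(0,0,0) R0=(0,0,0)
Op 4: inc R2 by 3 -> R2=(0,0,3) value=3
Op 5: inc R2 by 1 -> R2=(0,0,4) value=4
Op 6: inc R0 by 2 -> R0=(2,0,0) value=2
Op 7: merge R1<->R0 -> R1=(2,0,0) R0=(2,0,0)
Op 8: merge R2<->R0 -> R2=(2,0,4) R0=(2,0,4)
Op 9: inc R2 by 2 -> R2=(2,0,6) value=8
Op 10: merge R2<->R1 -> R2=(2,0,6) R1=(2,0,6)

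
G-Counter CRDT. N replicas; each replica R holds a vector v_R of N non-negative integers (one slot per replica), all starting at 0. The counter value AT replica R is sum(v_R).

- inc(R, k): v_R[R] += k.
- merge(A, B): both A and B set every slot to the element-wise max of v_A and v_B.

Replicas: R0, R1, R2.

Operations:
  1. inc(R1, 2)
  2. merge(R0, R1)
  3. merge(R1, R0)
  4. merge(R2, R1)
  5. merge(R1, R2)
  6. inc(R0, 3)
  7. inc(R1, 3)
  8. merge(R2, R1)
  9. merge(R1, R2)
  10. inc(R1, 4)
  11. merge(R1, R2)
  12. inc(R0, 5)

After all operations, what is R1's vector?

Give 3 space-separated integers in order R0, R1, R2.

Op 1: inc R1 by 2 -> R1=(0,2,0) value=2
Op 2: merge R0<->R1 -> R0=(0,2,0) R1=(0,2,0)
Op 3: merge R1<->R0 -> R1=(0,2,0) R0=(0,2,0)
Op 4: merge R2<->R1 -> R2=(0,2,0) R1=(0,2,0)
Op 5: merge R1<->R2 -> R1=(0,2,0) R2=(0,2,0)
Op 6: inc R0 by 3 -> R0=(3,2,0) value=5
Op 7: inc R1 by 3 -> R1=(0,5,0) value=5
Op 8: merge R2<->R1 -> R2=(0,5,0) R1=(0,5,0)
Op 9: merge R1<->R2 -> R1=(0,5,0) R2=(0,5,0)
Op 10: inc R1 by 4 -> R1=(0,9,0) value=9
Op 11: merge R1<->R2 -> R1=(0,9,0) R2=(0,9,0)
Op 12: inc R0 by 5 -> R0=(8,2,0) value=10

Answer: 0 9 0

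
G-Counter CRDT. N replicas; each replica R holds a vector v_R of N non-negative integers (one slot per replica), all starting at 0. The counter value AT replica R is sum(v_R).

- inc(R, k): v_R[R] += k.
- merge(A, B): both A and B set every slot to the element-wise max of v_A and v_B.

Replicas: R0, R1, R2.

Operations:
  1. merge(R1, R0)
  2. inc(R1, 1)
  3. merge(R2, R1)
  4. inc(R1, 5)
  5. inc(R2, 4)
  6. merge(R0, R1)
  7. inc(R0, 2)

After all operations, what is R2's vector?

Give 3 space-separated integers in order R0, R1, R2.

Op 1: merge R1<->R0 -> R1=(0,0,0) R0=(0,0,0)
Op 2: inc R1 by 1 -> R1=(0,1,0) value=1
Op 3: merge R2<->R1 -> R2=(0,1,0) R1=(0,1,0)
Op 4: inc R1 by 5 -> R1=(0,6,0) value=6
Op 5: inc R2 by 4 -> R2=(0,1,4) value=5
Op 6: merge R0<->R1 -> R0=(0,6,0) R1=(0,6,0)
Op 7: inc R0 by 2 -> R0=(2,6,0) value=8

Answer: 0 1 4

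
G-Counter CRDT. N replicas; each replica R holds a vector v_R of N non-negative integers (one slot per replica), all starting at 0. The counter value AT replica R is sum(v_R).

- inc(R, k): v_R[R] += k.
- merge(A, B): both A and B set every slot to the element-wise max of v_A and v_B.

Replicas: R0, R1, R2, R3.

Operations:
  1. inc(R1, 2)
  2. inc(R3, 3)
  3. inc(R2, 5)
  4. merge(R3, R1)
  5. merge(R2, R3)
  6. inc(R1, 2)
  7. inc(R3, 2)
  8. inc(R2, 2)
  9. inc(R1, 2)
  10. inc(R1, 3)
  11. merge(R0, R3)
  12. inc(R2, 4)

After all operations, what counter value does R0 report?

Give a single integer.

Answer: 12

Derivation:
Op 1: inc R1 by 2 -> R1=(0,2,0,0) value=2
Op 2: inc R3 by 3 -> R3=(0,0,0,3) value=3
Op 3: inc R2 by 5 -> R2=(0,0,5,0) value=5
Op 4: merge R3<->R1 -> R3=(0,2,0,3) R1=(0,2,0,3)
Op 5: merge R2<->R3 -> R2=(0,2,5,3) R3=(0,2,5,3)
Op 6: inc R1 by 2 -> R1=(0,4,0,3) value=7
Op 7: inc R3 by 2 -> R3=(0,2,5,5) value=12
Op 8: inc R2 by 2 -> R2=(0,2,7,3) value=12
Op 9: inc R1 by 2 -> R1=(0,6,0,3) value=9
Op 10: inc R1 by 3 -> R1=(0,9,0,3) value=12
Op 11: merge R0<->R3 -> R0=(0,2,5,5) R3=(0,2,5,5)
Op 12: inc R2 by 4 -> R2=(0,2,11,3) value=16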